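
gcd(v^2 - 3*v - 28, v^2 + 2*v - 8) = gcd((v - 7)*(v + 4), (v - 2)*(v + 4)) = v + 4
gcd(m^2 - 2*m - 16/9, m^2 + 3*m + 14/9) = m + 2/3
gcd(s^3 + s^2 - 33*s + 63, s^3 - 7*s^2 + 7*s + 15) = s - 3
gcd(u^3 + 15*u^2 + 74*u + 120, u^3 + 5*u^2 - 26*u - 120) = u^2 + 10*u + 24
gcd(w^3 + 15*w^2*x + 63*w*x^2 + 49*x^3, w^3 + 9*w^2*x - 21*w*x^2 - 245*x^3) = w^2 + 14*w*x + 49*x^2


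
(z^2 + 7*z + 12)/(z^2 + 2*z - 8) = (z + 3)/(z - 2)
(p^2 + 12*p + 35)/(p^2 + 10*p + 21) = (p + 5)/(p + 3)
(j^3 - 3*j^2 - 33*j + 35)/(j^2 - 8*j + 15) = (j^3 - 3*j^2 - 33*j + 35)/(j^2 - 8*j + 15)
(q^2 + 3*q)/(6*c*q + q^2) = (q + 3)/(6*c + q)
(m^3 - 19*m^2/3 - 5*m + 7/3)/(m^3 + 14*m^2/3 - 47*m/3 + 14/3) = (m^2 - 6*m - 7)/(m^2 + 5*m - 14)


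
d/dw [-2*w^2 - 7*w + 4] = -4*w - 7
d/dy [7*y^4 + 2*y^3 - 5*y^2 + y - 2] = 28*y^3 + 6*y^2 - 10*y + 1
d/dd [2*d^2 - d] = 4*d - 1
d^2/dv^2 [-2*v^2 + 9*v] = -4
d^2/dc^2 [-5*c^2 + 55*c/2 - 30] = -10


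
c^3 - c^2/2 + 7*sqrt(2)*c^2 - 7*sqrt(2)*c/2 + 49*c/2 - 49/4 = (c - 1/2)*(c + 7*sqrt(2)/2)^2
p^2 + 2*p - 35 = (p - 5)*(p + 7)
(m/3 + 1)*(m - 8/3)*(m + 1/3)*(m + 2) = m^4/3 + 8*m^3/9 - 59*m^2/27 - 166*m/27 - 16/9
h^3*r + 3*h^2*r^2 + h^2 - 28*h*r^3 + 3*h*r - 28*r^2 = (h - 4*r)*(h + 7*r)*(h*r + 1)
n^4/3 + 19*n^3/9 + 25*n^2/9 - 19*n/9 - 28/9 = (n/3 + 1/3)*(n - 1)*(n + 7/3)*(n + 4)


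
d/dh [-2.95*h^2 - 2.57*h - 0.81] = -5.9*h - 2.57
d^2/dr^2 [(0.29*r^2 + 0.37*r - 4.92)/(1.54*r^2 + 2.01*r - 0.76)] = (-0.0403480000000016*r^3 - 67.973136*r^2 - 88.77792*r - 49.805888)/(3.652264*r^6 + 14.300748*r^5 + 13.258014*r^4 - 5.994423*r^3 - 6.542916*r^2 + 3.482928*r - 0.438976)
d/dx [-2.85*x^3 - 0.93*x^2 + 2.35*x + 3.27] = -8.55*x^2 - 1.86*x + 2.35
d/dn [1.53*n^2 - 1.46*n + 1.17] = 3.06*n - 1.46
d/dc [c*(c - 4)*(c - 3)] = 3*c^2 - 14*c + 12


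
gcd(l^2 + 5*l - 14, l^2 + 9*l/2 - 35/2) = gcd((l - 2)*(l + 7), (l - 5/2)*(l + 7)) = l + 7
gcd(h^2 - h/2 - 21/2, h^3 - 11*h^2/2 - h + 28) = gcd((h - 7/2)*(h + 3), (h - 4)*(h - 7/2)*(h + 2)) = h - 7/2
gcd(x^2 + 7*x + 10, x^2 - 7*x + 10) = 1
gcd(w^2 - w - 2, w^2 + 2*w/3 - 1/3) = w + 1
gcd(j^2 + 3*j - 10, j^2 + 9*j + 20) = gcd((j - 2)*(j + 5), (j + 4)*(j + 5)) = j + 5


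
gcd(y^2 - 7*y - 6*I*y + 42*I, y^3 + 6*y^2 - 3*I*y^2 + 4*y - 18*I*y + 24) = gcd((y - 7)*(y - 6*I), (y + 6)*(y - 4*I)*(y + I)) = 1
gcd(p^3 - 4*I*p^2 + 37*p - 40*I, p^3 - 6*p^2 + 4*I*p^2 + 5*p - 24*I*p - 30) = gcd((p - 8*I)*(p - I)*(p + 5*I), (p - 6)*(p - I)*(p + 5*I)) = p^2 + 4*I*p + 5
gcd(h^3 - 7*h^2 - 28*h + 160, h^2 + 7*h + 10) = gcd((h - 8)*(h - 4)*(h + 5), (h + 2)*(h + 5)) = h + 5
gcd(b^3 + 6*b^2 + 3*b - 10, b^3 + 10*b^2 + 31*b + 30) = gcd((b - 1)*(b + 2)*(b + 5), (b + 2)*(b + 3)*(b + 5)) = b^2 + 7*b + 10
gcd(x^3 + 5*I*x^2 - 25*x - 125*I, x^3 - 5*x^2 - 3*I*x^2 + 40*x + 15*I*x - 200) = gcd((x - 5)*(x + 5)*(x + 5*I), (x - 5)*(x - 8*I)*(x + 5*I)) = x^2 + x*(-5 + 5*I) - 25*I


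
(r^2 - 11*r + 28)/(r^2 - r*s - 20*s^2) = (-r^2 + 11*r - 28)/(-r^2 + r*s + 20*s^2)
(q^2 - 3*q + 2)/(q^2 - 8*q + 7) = (q - 2)/(q - 7)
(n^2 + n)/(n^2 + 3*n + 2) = n/(n + 2)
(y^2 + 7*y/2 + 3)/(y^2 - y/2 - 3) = (y + 2)/(y - 2)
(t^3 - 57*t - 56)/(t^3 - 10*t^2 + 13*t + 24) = (t + 7)/(t - 3)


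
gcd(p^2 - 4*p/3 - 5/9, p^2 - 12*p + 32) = 1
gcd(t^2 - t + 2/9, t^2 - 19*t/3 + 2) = t - 1/3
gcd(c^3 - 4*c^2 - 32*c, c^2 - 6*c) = c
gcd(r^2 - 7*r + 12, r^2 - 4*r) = r - 4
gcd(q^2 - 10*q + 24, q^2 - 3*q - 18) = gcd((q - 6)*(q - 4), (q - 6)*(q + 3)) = q - 6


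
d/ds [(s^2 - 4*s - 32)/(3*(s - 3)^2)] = 2*(38 - s)/(3*(s^3 - 9*s^2 + 27*s - 27))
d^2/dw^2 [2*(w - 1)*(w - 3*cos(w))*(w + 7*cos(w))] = -8*w^2*cos(w) - 32*w*sin(w) + 8*w*cos(w) + 84*w*cos(2*w) + 12*w + 16*sqrt(2)*sin(w + pi/4) - 84*sqrt(2)*cos(2*w + pi/4) - 4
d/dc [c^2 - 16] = 2*c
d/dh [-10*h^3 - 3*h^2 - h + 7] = -30*h^2 - 6*h - 1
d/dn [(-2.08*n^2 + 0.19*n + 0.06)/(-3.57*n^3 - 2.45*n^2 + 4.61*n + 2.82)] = (-7.4256*n^4 + 1.3566*n^3 - 8.4807*n^2 - 11.4372*n + 0.2592)/(12.7449*n^6 + 17.493*n^5 - 26.9129*n^4 - 42.7238*n^3 + 7.4341*n^2 + 26.0004*n + 7.9524)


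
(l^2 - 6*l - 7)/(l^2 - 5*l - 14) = (l + 1)/(l + 2)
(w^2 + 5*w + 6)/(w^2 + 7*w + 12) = (w + 2)/(w + 4)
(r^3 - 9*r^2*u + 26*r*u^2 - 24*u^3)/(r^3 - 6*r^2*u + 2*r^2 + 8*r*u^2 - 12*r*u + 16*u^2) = (r - 3*u)/(r + 2)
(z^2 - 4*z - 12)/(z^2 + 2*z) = (z - 6)/z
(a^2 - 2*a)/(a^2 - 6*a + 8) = a/(a - 4)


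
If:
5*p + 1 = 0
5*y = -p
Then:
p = -1/5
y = 1/25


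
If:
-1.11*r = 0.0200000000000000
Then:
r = -0.02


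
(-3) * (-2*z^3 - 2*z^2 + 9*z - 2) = 6*z^3 + 6*z^2 - 27*z + 6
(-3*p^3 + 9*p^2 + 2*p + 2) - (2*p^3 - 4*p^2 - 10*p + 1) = -5*p^3 + 13*p^2 + 12*p + 1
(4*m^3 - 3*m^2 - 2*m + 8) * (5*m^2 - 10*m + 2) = 20*m^5 - 55*m^4 + 28*m^3 + 54*m^2 - 84*m + 16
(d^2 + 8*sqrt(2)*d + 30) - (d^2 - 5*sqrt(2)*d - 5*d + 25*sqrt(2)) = 5*d + 13*sqrt(2)*d - 25*sqrt(2) + 30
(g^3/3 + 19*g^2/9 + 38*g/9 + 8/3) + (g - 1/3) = g^3/3 + 19*g^2/9 + 47*g/9 + 7/3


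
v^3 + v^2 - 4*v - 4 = (v - 2)*(v + 1)*(v + 2)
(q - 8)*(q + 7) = q^2 - q - 56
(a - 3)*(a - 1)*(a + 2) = a^3 - 2*a^2 - 5*a + 6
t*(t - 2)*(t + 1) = t^3 - t^2 - 2*t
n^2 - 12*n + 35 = (n - 7)*(n - 5)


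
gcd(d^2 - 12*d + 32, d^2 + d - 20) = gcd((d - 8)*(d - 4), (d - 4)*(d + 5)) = d - 4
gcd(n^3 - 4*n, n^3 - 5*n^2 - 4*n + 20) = n^2 - 4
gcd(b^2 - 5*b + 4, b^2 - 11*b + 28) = b - 4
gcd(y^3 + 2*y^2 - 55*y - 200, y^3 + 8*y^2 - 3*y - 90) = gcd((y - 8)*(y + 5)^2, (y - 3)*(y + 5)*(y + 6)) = y + 5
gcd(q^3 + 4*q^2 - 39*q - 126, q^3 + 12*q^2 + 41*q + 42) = q^2 + 10*q + 21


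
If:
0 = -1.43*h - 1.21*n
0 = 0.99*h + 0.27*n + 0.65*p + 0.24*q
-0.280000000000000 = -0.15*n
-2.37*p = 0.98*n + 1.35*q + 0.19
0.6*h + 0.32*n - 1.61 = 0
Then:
No Solution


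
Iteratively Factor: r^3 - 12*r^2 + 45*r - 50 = (r - 5)*(r^2 - 7*r + 10) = (r - 5)^2*(r - 2)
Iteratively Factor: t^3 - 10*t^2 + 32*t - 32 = (t - 2)*(t^2 - 8*t + 16) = (t - 4)*(t - 2)*(t - 4)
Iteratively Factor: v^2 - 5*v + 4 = (v - 4)*(v - 1)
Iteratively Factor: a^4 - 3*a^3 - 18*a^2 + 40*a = (a - 2)*(a^3 - a^2 - 20*a) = a*(a - 2)*(a^2 - a - 20) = a*(a - 2)*(a + 4)*(a - 5)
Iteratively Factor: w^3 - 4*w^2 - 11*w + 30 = (w - 5)*(w^2 + w - 6) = (w - 5)*(w - 2)*(w + 3)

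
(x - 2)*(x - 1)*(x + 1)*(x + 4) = x^4 + 2*x^3 - 9*x^2 - 2*x + 8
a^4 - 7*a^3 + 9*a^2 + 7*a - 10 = (a - 5)*(a - 2)*(a - 1)*(a + 1)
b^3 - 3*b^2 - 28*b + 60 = (b - 6)*(b - 2)*(b + 5)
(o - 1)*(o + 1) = o^2 - 1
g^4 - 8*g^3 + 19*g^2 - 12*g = g*(g - 4)*(g - 3)*(g - 1)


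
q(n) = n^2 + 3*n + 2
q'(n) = 2*n + 3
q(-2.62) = 1.00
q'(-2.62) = -2.24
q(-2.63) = 1.03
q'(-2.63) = -2.26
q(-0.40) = 0.96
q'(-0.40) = 2.20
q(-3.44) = 3.51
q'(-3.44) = -3.88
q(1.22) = 7.15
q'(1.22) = 5.44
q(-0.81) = 0.23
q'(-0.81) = 1.38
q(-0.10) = 1.71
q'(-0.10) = 2.80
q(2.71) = 17.47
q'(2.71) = 8.42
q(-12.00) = 110.00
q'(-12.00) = -21.00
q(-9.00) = 56.00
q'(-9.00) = -15.00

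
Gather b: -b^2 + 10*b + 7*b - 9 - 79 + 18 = -b^2 + 17*b - 70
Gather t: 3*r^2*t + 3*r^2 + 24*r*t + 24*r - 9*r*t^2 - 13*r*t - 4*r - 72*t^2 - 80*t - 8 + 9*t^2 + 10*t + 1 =3*r^2 + 20*r + t^2*(-9*r - 63) + t*(3*r^2 + 11*r - 70) - 7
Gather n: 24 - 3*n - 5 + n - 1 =18 - 2*n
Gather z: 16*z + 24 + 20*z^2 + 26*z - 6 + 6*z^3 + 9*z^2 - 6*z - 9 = 6*z^3 + 29*z^2 + 36*z + 9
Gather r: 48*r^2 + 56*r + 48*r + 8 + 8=48*r^2 + 104*r + 16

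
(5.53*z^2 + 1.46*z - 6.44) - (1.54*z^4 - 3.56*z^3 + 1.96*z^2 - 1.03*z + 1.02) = -1.54*z^4 + 3.56*z^3 + 3.57*z^2 + 2.49*z - 7.46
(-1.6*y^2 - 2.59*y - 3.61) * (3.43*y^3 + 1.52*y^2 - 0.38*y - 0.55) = -5.488*y^5 - 11.3157*y^4 - 15.7111*y^3 - 3.623*y^2 + 2.7963*y + 1.9855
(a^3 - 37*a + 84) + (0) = a^3 - 37*a + 84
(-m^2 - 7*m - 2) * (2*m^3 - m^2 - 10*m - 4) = -2*m^5 - 13*m^4 + 13*m^3 + 76*m^2 + 48*m + 8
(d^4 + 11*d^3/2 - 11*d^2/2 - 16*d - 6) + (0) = d^4 + 11*d^3/2 - 11*d^2/2 - 16*d - 6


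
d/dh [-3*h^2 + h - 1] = 1 - 6*h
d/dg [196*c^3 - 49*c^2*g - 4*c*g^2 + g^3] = -49*c^2 - 8*c*g + 3*g^2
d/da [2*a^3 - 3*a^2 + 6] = 6*a*(a - 1)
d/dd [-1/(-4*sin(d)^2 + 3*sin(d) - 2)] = (3 - 8*sin(d))*cos(d)/(4*sin(d)^2 - 3*sin(d) + 2)^2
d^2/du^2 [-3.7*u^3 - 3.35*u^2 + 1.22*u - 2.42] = -22.2*u - 6.7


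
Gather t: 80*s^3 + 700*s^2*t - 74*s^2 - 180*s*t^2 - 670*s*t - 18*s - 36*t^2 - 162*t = 80*s^3 - 74*s^2 - 18*s + t^2*(-180*s - 36) + t*(700*s^2 - 670*s - 162)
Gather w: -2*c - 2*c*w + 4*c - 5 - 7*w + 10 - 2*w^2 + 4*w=2*c - 2*w^2 + w*(-2*c - 3) + 5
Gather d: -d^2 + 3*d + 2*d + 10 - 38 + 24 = -d^2 + 5*d - 4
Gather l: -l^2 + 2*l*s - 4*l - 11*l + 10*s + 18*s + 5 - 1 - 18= -l^2 + l*(2*s - 15) + 28*s - 14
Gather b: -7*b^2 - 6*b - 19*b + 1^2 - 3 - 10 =-7*b^2 - 25*b - 12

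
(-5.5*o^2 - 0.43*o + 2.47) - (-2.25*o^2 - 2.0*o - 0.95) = -3.25*o^2 + 1.57*o + 3.42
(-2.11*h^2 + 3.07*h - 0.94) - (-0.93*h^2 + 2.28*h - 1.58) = -1.18*h^2 + 0.79*h + 0.64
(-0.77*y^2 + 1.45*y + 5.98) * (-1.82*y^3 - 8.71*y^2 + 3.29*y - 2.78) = 1.4014*y^5 + 4.0677*y^4 - 26.0464*y^3 - 45.1747*y^2 + 15.6432*y - 16.6244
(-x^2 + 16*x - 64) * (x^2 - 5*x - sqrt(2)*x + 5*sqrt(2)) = -x^4 + sqrt(2)*x^3 + 21*x^3 - 144*x^2 - 21*sqrt(2)*x^2 + 144*sqrt(2)*x + 320*x - 320*sqrt(2)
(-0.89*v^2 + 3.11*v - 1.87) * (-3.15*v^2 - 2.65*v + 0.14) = 2.8035*v^4 - 7.438*v^3 - 2.4756*v^2 + 5.3909*v - 0.2618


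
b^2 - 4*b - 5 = (b - 5)*(b + 1)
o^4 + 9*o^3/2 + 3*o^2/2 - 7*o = o*(o - 1)*(o + 2)*(o + 7/2)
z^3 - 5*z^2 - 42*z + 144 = (z - 8)*(z - 3)*(z + 6)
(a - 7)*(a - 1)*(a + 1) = a^3 - 7*a^2 - a + 7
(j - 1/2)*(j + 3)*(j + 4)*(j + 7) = j^4 + 27*j^3/2 + 54*j^2 + 107*j/2 - 42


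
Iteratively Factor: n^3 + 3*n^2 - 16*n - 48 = (n - 4)*(n^2 + 7*n + 12) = (n - 4)*(n + 4)*(n + 3)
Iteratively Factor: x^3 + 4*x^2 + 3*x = (x)*(x^2 + 4*x + 3) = x*(x + 1)*(x + 3)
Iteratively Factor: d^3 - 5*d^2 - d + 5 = (d - 5)*(d^2 - 1) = (d - 5)*(d + 1)*(d - 1)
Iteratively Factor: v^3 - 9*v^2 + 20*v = (v - 5)*(v^2 - 4*v) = v*(v - 5)*(v - 4)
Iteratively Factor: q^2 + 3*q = (q)*(q + 3)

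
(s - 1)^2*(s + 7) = s^3 + 5*s^2 - 13*s + 7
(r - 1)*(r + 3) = r^2 + 2*r - 3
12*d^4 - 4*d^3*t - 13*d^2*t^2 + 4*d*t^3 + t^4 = (-2*d + t)*(-d + t)*(d + t)*(6*d + t)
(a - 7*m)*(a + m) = a^2 - 6*a*m - 7*m^2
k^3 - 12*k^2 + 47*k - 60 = (k - 5)*(k - 4)*(k - 3)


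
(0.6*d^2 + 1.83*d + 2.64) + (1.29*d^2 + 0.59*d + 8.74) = 1.89*d^2 + 2.42*d + 11.38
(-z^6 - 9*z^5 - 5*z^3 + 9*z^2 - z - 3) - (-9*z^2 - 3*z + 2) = -z^6 - 9*z^5 - 5*z^3 + 18*z^2 + 2*z - 5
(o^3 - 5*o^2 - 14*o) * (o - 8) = o^4 - 13*o^3 + 26*o^2 + 112*o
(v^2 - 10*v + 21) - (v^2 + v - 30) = 51 - 11*v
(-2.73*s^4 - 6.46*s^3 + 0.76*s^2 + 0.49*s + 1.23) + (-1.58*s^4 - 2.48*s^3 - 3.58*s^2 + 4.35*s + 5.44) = -4.31*s^4 - 8.94*s^3 - 2.82*s^2 + 4.84*s + 6.67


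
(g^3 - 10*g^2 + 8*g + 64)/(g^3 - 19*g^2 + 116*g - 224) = (g + 2)/(g - 7)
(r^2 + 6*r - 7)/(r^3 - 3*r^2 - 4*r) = (-r^2 - 6*r + 7)/(r*(-r^2 + 3*r + 4))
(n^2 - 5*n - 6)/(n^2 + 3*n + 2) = (n - 6)/(n + 2)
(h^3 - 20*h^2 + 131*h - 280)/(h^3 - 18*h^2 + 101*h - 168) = (h - 5)/(h - 3)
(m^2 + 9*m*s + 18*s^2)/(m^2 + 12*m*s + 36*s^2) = (m + 3*s)/(m + 6*s)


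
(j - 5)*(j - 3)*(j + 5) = j^3 - 3*j^2 - 25*j + 75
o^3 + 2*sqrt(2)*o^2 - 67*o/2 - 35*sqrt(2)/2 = (o - 7*sqrt(2)/2)*(o + sqrt(2)/2)*(o + 5*sqrt(2))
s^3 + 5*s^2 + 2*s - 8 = (s - 1)*(s + 2)*(s + 4)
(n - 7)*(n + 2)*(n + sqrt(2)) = n^3 - 5*n^2 + sqrt(2)*n^2 - 14*n - 5*sqrt(2)*n - 14*sqrt(2)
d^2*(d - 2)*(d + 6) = d^4 + 4*d^3 - 12*d^2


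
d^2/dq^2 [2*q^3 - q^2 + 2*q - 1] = 12*q - 2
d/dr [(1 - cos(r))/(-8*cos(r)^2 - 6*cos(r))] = (-3*sin(r)^3/cos(r)^2 + sin(r) - 8*tan(r))/(2*(4*cos(r) + 3)^2)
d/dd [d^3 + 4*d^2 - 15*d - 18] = 3*d^2 + 8*d - 15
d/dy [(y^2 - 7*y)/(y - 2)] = (y^2 - 4*y + 14)/(y^2 - 4*y + 4)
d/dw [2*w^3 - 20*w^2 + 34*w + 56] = 6*w^2 - 40*w + 34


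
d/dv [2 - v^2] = -2*v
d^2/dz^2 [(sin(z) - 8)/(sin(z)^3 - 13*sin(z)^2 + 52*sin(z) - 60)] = (-4*sin(z)^7 + 111*sin(z)^6 - 1099*sin(z)^5 + 4610*sin(z)^4 - 5326*sin(z)^3 - 16336*sin(z)^2 + 46248*sin(z) - 24544)/(sin(z)^3 - 13*sin(z)^2 + 52*sin(z) - 60)^3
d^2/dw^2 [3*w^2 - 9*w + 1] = 6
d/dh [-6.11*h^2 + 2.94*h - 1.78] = 2.94 - 12.22*h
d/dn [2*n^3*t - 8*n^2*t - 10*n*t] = 2*t*(3*n^2 - 8*n - 5)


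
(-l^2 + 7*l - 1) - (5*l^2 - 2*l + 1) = -6*l^2 + 9*l - 2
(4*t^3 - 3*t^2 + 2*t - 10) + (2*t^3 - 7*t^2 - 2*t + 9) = 6*t^3 - 10*t^2 - 1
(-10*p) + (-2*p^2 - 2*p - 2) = -2*p^2 - 12*p - 2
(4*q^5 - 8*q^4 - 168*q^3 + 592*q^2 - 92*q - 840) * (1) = 4*q^5 - 8*q^4 - 168*q^3 + 592*q^2 - 92*q - 840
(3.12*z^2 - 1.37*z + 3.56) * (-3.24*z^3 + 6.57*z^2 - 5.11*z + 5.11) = -10.1088*z^5 + 24.9372*z^4 - 36.4785*z^3 + 46.3331*z^2 - 25.1923*z + 18.1916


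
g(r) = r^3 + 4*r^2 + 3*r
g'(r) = 3*r^2 + 8*r + 3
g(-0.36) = -0.61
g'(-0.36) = 0.51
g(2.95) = 69.33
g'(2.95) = 52.71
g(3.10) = 77.53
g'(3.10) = 56.63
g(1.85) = 25.57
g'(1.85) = 28.07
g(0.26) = 1.07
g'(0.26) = 5.28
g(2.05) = 31.58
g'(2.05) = 32.01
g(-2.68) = 1.44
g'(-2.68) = 3.11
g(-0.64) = -0.54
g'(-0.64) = -0.89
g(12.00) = 2340.00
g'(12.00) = 531.00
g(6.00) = 378.00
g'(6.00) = 159.00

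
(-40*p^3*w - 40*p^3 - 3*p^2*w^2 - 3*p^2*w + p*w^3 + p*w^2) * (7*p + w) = -280*p^4*w - 280*p^4 - 61*p^3*w^2 - 61*p^3*w + 4*p^2*w^3 + 4*p^2*w^2 + p*w^4 + p*w^3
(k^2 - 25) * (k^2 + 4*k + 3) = k^4 + 4*k^3 - 22*k^2 - 100*k - 75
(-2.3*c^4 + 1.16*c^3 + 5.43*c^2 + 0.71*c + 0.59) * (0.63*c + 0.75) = -1.449*c^5 - 0.9942*c^4 + 4.2909*c^3 + 4.5198*c^2 + 0.9042*c + 0.4425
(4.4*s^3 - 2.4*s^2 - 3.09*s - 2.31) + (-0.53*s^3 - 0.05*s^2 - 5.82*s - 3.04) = 3.87*s^3 - 2.45*s^2 - 8.91*s - 5.35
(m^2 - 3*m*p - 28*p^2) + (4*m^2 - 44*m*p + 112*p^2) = 5*m^2 - 47*m*p + 84*p^2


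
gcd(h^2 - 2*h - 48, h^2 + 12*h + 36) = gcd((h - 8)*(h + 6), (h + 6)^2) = h + 6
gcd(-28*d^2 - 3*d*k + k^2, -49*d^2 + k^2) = 7*d - k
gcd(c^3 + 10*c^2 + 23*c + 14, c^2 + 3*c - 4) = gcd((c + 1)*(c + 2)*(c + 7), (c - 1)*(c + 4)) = 1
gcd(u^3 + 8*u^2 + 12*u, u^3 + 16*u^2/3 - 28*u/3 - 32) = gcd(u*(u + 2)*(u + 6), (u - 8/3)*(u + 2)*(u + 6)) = u^2 + 8*u + 12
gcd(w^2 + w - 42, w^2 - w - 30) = w - 6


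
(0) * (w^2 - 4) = 0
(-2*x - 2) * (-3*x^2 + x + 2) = 6*x^3 + 4*x^2 - 6*x - 4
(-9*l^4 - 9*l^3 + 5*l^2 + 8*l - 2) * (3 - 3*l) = 27*l^5 - 42*l^3 - 9*l^2 + 30*l - 6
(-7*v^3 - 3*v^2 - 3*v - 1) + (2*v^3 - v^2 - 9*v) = -5*v^3 - 4*v^2 - 12*v - 1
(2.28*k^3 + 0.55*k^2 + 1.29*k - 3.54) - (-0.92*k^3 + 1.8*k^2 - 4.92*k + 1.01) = 3.2*k^3 - 1.25*k^2 + 6.21*k - 4.55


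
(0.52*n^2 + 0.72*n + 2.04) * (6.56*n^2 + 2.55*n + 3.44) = 3.4112*n^4 + 6.0492*n^3 + 17.0072*n^2 + 7.6788*n + 7.0176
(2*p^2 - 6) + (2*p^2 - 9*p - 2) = 4*p^2 - 9*p - 8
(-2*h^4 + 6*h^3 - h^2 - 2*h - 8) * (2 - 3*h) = 6*h^5 - 22*h^4 + 15*h^3 + 4*h^2 + 20*h - 16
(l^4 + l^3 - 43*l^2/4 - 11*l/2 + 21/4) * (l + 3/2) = l^5 + 5*l^4/2 - 37*l^3/4 - 173*l^2/8 - 3*l + 63/8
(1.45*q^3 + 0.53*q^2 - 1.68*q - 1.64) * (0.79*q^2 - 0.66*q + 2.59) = 1.1455*q^5 - 0.5383*q^4 + 2.0785*q^3 + 1.1859*q^2 - 3.2688*q - 4.2476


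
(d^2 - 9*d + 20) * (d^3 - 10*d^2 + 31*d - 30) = d^5 - 19*d^4 + 141*d^3 - 509*d^2 + 890*d - 600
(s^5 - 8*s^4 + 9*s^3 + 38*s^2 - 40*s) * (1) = s^5 - 8*s^4 + 9*s^3 + 38*s^2 - 40*s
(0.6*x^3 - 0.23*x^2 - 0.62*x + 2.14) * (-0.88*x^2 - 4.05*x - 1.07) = -0.528*x^5 - 2.2276*x^4 + 0.8351*x^3 + 0.8739*x^2 - 8.0036*x - 2.2898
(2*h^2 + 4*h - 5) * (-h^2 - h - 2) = -2*h^4 - 6*h^3 - 3*h^2 - 3*h + 10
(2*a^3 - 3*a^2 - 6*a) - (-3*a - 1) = 2*a^3 - 3*a^2 - 3*a + 1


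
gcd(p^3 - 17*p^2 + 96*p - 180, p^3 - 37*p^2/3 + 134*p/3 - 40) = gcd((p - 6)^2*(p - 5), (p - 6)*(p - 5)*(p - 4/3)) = p^2 - 11*p + 30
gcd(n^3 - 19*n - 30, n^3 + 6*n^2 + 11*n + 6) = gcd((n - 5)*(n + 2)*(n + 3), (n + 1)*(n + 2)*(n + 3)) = n^2 + 5*n + 6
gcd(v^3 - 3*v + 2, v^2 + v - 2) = v^2 + v - 2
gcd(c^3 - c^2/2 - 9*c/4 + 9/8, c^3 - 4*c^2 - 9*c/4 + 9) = c^2 - 9/4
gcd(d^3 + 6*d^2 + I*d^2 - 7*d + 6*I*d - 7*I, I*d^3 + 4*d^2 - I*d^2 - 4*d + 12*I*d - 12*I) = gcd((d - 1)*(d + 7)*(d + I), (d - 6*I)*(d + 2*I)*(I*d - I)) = d - 1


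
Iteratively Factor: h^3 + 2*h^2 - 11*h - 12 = (h + 4)*(h^2 - 2*h - 3) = (h + 1)*(h + 4)*(h - 3)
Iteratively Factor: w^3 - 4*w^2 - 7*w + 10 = (w - 1)*(w^2 - 3*w - 10) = (w - 5)*(w - 1)*(w + 2)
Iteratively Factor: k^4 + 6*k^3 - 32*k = (k - 2)*(k^3 + 8*k^2 + 16*k) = (k - 2)*(k + 4)*(k^2 + 4*k) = k*(k - 2)*(k + 4)*(k + 4)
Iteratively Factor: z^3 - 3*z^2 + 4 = (z - 2)*(z^2 - z - 2) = (z - 2)*(z + 1)*(z - 2)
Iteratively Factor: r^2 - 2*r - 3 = (r + 1)*(r - 3)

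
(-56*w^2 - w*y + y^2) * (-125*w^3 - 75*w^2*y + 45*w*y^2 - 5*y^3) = 7000*w^5 + 4325*w^4*y - 2570*w^3*y^2 + 160*w^2*y^3 + 50*w*y^4 - 5*y^5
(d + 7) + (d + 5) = 2*d + 12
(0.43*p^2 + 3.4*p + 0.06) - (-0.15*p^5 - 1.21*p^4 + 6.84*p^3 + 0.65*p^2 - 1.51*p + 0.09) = 0.15*p^5 + 1.21*p^4 - 6.84*p^3 - 0.22*p^2 + 4.91*p - 0.03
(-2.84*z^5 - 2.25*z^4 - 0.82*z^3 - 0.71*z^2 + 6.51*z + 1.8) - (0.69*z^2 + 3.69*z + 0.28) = -2.84*z^5 - 2.25*z^4 - 0.82*z^3 - 1.4*z^2 + 2.82*z + 1.52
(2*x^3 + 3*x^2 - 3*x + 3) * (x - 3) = 2*x^4 - 3*x^3 - 12*x^2 + 12*x - 9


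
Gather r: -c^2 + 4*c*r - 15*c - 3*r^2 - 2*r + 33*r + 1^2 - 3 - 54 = -c^2 - 15*c - 3*r^2 + r*(4*c + 31) - 56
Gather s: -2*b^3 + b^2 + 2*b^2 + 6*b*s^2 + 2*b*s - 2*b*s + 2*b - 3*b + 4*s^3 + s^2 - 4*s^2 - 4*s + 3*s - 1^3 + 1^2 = -2*b^3 + 3*b^2 - b + 4*s^3 + s^2*(6*b - 3) - s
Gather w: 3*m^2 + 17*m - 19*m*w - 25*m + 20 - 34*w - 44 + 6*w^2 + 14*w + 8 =3*m^2 - 8*m + 6*w^2 + w*(-19*m - 20) - 16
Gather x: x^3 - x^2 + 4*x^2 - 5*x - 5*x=x^3 + 3*x^2 - 10*x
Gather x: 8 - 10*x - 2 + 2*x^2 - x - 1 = 2*x^2 - 11*x + 5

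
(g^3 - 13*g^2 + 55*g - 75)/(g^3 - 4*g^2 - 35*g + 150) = (g - 3)/(g + 6)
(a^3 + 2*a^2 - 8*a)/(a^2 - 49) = a*(a^2 + 2*a - 8)/(a^2 - 49)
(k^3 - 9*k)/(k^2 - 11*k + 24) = k*(k + 3)/(k - 8)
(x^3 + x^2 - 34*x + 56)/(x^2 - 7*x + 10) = (x^2 + 3*x - 28)/(x - 5)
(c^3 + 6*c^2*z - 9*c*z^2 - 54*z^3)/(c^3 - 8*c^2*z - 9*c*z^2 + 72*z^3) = (-c - 6*z)/(-c + 8*z)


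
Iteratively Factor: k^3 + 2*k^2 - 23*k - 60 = (k + 3)*(k^2 - k - 20) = (k + 3)*(k + 4)*(k - 5)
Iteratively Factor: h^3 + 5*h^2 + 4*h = (h + 4)*(h^2 + h) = h*(h + 4)*(h + 1)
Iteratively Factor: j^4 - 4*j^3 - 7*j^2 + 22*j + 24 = (j + 2)*(j^3 - 6*j^2 + 5*j + 12) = (j - 4)*(j + 2)*(j^2 - 2*j - 3) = (j - 4)*(j - 3)*(j + 2)*(j + 1)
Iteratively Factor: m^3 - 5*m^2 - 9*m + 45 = (m - 5)*(m^2 - 9) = (m - 5)*(m - 3)*(m + 3)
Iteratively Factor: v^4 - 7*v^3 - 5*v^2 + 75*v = (v - 5)*(v^3 - 2*v^2 - 15*v) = (v - 5)^2*(v^2 + 3*v) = (v - 5)^2*(v + 3)*(v)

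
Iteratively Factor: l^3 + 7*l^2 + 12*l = (l + 3)*(l^2 + 4*l) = (l + 3)*(l + 4)*(l)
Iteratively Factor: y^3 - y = (y - 1)*(y^2 + y) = y*(y - 1)*(y + 1)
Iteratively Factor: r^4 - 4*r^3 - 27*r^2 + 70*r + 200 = (r - 5)*(r^3 + r^2 - 22*r - 40) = (r - 5)*(r + 2)*(r^2 - r - 20) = (r - 5)^2*(r + 2)*(r + 4)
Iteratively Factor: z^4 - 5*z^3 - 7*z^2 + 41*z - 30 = (z - 1)*(z^3 - 4*z^2 - 11*z + 30) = (z - 5)*(z - 1)*(z^2 + z - 6) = (z - 5)*(z - 2)*(z - 1)*(z + 3)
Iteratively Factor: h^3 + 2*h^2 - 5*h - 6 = (h + 3)*(h^2 - h - 2) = (h + 1)*(h + 3)*(h - 2)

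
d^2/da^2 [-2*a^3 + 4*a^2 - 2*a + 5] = 8 - 12*a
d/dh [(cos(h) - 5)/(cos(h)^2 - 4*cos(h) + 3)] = (cos(h)^2 - 10*cos(h) + 17)*sin(h)/(cos(h)^2 - 4*cos(h) + 3)^2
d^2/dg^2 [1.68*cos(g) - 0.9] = -1.68*cos(g)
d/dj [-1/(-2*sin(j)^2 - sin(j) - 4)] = -(4*sin(j) + 1)*cos(j)/(sin(j) - cos(2*j) + 5)^2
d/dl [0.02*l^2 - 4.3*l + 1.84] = 0.04*l - 4.3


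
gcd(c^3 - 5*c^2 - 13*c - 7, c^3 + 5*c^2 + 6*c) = 1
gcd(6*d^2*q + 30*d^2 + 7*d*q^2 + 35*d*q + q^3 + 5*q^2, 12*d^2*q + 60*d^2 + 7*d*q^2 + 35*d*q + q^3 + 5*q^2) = q + 5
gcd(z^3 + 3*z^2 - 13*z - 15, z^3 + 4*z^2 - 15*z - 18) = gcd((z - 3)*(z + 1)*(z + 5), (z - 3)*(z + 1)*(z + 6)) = z^2 - 2*z - 3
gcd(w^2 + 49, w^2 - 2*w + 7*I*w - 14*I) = w + 7*I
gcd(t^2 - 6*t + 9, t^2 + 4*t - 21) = t - 3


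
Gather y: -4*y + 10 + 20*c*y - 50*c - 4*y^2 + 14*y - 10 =-50*c - 4*y^2 + y*(20*c + 10)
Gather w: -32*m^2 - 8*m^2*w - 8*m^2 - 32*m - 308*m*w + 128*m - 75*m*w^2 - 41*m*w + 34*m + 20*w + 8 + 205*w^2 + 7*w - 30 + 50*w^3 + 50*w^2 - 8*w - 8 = -40*m^2 + 130*m + 50*w^3 + w^2*(255 - 75*m) + w*(-8*m^2 - 349*m + 19) - 30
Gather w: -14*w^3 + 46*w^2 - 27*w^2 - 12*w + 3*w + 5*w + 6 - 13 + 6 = -14*w^3 + 19*w^2 - 4*w - 1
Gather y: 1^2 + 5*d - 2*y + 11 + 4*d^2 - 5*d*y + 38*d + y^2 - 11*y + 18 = 4*d^2 + 43*d + y^2 + y*(-5*d - 13) + 30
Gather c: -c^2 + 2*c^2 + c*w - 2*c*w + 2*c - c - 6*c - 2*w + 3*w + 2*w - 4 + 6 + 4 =c^2 + c*(-w - 5) + 3*w + 6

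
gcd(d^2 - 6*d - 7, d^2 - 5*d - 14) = d - 7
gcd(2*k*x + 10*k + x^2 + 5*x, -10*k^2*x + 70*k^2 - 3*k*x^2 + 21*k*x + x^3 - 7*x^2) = 2*k + x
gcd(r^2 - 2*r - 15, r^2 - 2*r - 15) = r^2 - 2*r - 15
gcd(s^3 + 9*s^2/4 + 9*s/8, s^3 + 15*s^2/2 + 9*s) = s^2 + 3*s/2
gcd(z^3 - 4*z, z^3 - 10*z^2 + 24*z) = z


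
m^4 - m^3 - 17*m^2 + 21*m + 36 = (m - 3)^2*(m + 1)*(m + 4)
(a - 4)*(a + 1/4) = a^2 - 15*a/4 - 1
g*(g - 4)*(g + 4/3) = g^3 - 8*g^2/3 - 16*g/3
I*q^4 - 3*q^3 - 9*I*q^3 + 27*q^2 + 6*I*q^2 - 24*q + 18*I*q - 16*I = (q - 8)*(q + I)*(q + 2*I)*(I*q - I)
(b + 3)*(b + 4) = b^2 + 7*b + 12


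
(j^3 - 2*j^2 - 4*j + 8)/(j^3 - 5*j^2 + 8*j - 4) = (j + 2)/(j - 1)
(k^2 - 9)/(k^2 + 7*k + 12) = (k - 3)/(k + 4)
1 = 1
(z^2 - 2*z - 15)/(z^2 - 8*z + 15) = (z + 3)/(z - 3)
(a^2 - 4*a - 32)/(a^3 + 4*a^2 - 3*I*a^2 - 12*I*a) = (a - 8)/(a*(a - 3*I))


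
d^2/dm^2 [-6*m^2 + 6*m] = -12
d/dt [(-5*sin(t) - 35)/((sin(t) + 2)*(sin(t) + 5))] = 5*(sin(t)^2 + 14*sin(t) + 39)*cos(t)/((sin(t) + 2)^2*(sin(t) + 5)^2)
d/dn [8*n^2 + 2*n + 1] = 16*n + 2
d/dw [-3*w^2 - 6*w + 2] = -6*w - 6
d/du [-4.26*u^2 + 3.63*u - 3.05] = 3.63 - 8.52*u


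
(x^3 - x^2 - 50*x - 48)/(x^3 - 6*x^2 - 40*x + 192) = (x + 1)/(x - 4)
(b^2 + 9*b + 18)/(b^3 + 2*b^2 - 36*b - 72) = (b + 3)/(b^2 - 4*b - 12)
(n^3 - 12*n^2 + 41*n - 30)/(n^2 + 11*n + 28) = (n^3 - 12*n^2 + 41*n - 30)/(n^2 + 11*n + 28)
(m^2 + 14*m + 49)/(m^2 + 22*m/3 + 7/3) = 3*(m + 7)/(3*m + 1)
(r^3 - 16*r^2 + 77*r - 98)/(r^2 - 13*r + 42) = (r^2 - 9*r + 14)/(r - 6)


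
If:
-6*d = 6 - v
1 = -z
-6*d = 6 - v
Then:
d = v/6 - 1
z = -1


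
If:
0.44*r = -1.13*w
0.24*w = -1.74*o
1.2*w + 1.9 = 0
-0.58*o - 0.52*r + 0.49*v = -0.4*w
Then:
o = 0.22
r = 4.07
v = 5.87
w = -1.58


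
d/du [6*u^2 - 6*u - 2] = 12*u - 6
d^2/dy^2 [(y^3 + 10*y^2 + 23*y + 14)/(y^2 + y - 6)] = 8*(5*y^3 + 51*y^2 + 141*y + 149)/(y^6 + 3*y^5 - 15*y^4 - 35*y^3 + 90*y^2 + 108*y - 216)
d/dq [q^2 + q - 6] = 2*q + 1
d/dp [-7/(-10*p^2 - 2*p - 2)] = 7*(-10*p - 1)/(2*(5*p^2 + p + 1)^2)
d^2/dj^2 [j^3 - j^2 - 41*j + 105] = 6*j - 2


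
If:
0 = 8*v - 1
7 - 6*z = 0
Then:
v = 1/8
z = 7/6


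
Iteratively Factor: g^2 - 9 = (g + 3)*(g - 3)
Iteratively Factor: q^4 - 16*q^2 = (q)*(q^3 - 16*q) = q*(q - 4)*(q^2 + 4*q) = q^2*(q - 4)*(q + 4)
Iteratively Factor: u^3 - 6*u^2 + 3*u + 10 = (u - 2)*(u^2 - 4*u - 5) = (u - 2)*(u + 1)*(u - 5)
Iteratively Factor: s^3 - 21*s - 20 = (s + 4)*(s^2 - 4*s - 5) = (s - 5)*(s + 4)*(s + 1)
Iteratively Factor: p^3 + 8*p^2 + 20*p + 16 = (p + 2)*(p^2 + 6*p + 8) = (p + 2)*(p + 4)*(p + 2)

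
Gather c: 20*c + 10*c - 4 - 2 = 30*c - 6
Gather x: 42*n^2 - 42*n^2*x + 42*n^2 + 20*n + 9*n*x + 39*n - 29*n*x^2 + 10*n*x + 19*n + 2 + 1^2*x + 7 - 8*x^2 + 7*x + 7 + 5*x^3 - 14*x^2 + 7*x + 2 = 84*n^2 + 78*n + 5*x^3 + x^2*(-29*n - 22) + x*(-42*n^2 + 19*n + 15) + 18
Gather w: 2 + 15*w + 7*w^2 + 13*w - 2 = 7*w^2 + 28*w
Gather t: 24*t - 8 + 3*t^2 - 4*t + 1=3*t^2 + 20*t - 7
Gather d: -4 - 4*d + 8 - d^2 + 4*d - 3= 1 - d^2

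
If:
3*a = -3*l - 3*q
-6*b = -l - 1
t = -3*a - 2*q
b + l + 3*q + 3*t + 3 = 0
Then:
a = 25*t/47 + 38/47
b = 6*t/47 + 11/47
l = 36*t/47 + 19/47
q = -61*t/47 - 57/47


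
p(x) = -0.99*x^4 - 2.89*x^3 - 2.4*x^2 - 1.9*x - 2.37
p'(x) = -3.96*x^3 - 8.67*x^2 - 4.8*x - 1.9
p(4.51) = -734.45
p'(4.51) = -563.16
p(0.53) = -4.56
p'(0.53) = -7.47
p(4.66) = -822.65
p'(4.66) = -613.27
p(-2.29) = -3.12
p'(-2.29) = 11.18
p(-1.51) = -0.17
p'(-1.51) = -0.79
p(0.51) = -4.41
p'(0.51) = -7.13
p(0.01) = -2.39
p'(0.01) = -1.95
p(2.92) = -172.31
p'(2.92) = -188.43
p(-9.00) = -4568.25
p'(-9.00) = 2225.87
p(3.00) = -187.89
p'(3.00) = -201.25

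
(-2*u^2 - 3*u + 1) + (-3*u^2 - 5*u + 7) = -5*u^2 - 8*u + 8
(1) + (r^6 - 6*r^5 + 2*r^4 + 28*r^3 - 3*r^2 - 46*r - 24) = r^6 - 6*r^5 + 2*r^4 + 28*r^3 - 3*r^2 - 46*r - 23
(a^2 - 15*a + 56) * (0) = 0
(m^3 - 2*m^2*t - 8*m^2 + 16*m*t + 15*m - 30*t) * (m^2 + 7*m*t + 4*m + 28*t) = m^5 + 5*m^4*t - 4*m^4 - 14*m^3*t^2 - 20*m^3*t - 17*m^3 + 56*m^2*t^2 - 85*m^2*t + 60*m^2 + 238*m*t^2 + 300*m*t - 840*t^2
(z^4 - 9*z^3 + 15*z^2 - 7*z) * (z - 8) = z^5 - 17*z^4 + 87*z^3 - 127*z^2 + 56*z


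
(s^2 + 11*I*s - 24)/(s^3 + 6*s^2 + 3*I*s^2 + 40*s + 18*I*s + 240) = (s + 3*I)/(s^2 + s*(6 - 5*I) - 30*I)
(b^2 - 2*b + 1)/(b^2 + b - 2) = (b - 1)/(b + 2)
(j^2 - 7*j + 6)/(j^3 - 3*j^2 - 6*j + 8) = (j - 6)/(j^2 - 2*j - 8)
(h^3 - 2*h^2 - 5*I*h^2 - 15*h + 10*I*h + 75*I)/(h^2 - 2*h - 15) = h - 5*I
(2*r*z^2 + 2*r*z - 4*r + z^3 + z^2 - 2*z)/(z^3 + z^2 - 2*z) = (2*r + z)/z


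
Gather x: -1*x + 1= 1 - x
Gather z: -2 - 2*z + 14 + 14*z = 12*z + 12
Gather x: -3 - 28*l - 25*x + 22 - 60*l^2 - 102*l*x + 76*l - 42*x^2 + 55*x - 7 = -60*l^2 + 48*l - 42*x^2 + x*(30 - 102*l) + 12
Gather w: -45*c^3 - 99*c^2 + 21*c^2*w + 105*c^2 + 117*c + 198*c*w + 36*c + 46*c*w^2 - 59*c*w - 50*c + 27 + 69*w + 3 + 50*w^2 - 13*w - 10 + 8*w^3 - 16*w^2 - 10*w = -45*c^3 + 6*c^2 + 103*c + 8*w^3 + w^2*(46*c + 34) + w*(21*c^2 + 139*c + 46) + 20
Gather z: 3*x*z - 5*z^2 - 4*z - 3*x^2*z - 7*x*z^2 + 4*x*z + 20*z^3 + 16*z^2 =20*z^3 + z^2*(11 - 7*x) + z*(-3*x^2 + 7*x - 4)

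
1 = 1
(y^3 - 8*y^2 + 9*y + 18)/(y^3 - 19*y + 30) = (y^2 - 5*y - 6)/(y^2 + 3*y - 10)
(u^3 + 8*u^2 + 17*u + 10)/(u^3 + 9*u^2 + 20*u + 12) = (u + 5)/(u + 6)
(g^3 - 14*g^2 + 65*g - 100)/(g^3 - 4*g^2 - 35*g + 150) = (g - 4)/(g + 6)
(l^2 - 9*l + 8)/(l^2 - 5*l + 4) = (l - 8)/(l - 4)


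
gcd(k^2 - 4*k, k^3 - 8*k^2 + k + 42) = 1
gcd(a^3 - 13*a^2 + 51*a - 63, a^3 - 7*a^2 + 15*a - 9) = a^2 - 6*a + 9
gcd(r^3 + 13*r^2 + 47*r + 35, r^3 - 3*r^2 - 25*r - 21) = r + 1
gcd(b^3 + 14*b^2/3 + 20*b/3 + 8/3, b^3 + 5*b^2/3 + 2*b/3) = b + 2/3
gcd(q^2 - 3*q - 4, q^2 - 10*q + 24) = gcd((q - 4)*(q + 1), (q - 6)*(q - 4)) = q - 4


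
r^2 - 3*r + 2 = (r - 2)*(r - 1)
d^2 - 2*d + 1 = (d - 1)^2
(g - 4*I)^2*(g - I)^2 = g^4 - 10*I*g^3 - 33*g^2 + 40*I*g + 16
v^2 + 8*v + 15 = (v + 3)*(v + 5)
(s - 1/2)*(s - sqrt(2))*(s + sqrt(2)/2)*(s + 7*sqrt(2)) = s^4 - s^3/2 + 13*sqrt(2)*s^3/2 - 8*s^2 - 13*sqrt(2)*s^2/4 - 7*sqrt(2)*s + 4*s + 7*sqrt(2)/2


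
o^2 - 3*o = o*(o - 3)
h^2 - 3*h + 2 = (h - 2)*(h - 1)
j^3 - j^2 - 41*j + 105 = (j - 5)*(j - 3)*(j + 7)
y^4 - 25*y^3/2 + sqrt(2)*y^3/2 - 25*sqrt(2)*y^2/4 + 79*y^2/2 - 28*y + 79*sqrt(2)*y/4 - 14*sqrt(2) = (y - 8)*(y - 7/2)*(y - 1)*(y + sqrt(2)/2)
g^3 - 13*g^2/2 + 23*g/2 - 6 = (g - 4)*(g - 3/2)*(g - 1)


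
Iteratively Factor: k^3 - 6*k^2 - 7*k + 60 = (k - 5)*(k^2 - k - 12) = (k - 5)*(k - 4)*(k + 3)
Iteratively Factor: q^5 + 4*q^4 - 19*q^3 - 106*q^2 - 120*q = (q)*(q^4 + 4*q^3 - 19*q^2 - 106*q - 120) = q*(q + 3)*(q^3 + q^2 - 22*q - 40) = q*(q - 5)*(q + 3)*(q^2 + 6*q + 8) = q*(q - 5)*(q + 2)*(q + 3)*(q + 4)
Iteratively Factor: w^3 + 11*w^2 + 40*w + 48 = (w + 4)*(w^2 + 7*w + 12) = (w + 4)^2*(w + 3)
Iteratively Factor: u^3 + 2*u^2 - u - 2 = (u + 1)*(u^2 + u - 2) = (u - 1)*(u + 1)*(u + 2)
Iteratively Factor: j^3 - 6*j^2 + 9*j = (j - 3)*(j^2 - 3*j) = (j - 3)^2*(j)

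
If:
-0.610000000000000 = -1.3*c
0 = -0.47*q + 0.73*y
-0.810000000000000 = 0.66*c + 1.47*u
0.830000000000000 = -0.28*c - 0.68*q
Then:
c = 0.47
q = -1.41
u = -0.76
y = -0.91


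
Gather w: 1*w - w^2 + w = -w^2 + 2*w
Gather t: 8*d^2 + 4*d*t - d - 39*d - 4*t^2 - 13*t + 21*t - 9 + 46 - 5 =8*d^2 - 40*d - 4*t^2 + t*(4*d + 8) + 32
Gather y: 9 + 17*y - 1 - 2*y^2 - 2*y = -2*y^2 + 15*y + 8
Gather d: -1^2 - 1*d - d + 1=-2*d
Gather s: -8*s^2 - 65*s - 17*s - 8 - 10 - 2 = -8*s^2 - 82*s - 20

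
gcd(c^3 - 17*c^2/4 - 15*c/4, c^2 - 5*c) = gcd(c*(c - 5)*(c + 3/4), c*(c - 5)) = c^2 - 5*c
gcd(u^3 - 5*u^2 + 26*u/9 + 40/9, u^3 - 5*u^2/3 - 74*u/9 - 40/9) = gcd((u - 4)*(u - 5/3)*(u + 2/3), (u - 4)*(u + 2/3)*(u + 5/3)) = u^2 - 10*u/3 - 8/3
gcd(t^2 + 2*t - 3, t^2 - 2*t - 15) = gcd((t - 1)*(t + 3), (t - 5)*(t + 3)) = t + 3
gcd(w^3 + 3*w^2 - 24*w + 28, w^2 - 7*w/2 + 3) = w - 2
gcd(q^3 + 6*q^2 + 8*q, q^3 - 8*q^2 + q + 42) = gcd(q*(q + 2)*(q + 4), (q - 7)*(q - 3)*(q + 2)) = q + 2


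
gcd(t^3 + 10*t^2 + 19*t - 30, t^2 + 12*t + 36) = t + 6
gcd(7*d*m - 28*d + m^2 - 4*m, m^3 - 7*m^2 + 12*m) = m - 4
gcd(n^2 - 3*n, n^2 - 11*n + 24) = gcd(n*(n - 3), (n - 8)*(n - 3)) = n - 3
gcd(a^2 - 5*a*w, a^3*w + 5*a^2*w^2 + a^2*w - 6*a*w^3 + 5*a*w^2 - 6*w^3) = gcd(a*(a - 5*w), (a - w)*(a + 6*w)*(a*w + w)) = 1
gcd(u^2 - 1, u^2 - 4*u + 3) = u - 1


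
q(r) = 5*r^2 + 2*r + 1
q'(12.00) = 122.00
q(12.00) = 745.00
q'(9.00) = 92.00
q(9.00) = 424.00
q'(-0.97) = -7.70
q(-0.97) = 3.76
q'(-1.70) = -15.00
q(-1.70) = 12.05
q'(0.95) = 11.50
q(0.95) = 7.41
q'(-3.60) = -34.00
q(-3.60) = 58.60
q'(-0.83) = -6.30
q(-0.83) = 2.78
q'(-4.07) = -38.70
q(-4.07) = 75.68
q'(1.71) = 19.10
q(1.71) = 19.04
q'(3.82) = 40.20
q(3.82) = 81.60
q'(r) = 10*r + 2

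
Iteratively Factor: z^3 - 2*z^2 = (z - 2)*(z^2) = z*(z - 2)*(z)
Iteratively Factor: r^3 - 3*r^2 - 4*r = (r + 1)*(r^2 - 4*r) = (r - 4)*(r + 1)*(r)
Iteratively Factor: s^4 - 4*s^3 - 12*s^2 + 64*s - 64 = (s - 2)*(s^3 - 2*s^2 - 16*s + 32) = (s - 4)*(s - 2)*(s^2 + 2*s - 8) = (s - 4)*(s - 2)*(s + 4)*(s - 2)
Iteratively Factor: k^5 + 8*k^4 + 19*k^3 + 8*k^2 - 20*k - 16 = (k - 1)*(k^4 + 9*k^3 + 28*k^2 + 36*k + 16) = (k - 1)*(k + 4)*(k^3 + 5*k^2 + 8*k + 4) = (k - 1)*(k + 2)*(k + 4)*(k^2 + 3*k + 2) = (k - 1)*(k + 1)*(k + 2)*(k + 4)*(k + 2)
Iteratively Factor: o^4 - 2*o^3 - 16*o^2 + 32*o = (o - 4)*(o^3 + 2*o^2 - 8*o) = (o - 4)*(o + 4)*(o^2 - 2*o) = (o - 4)*(o - 2)*(o + 4)*(o)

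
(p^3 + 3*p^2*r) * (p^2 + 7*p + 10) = p^5 + 3*p^4*r + 7*p^4 + 21*p^3*r + 10*p^3 + 30*p^2*r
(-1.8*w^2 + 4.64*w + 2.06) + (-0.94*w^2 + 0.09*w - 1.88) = -2.74*w^2 + 4.73*w + 0.18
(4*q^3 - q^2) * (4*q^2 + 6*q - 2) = 16*q^5 + 20*q^4 - 14*q^3 + 2*q^2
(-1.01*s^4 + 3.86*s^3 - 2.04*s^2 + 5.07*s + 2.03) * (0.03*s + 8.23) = -0.0303*s^5 - 8.1965*s^4 + 31.7066*s^3 - 16.6371*s^2 + 41.787*s + 16.7069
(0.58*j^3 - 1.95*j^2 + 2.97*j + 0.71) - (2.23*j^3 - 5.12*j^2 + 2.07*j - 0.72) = -1.65*j^3 + 3.17*j^2 + 0.9*j + 1.43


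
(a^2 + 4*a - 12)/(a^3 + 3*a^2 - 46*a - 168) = (a - 2)/(a^2 - 3*a - 28)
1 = 1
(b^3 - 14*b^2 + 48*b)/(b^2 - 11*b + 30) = b*(b - 8)/(b - 5)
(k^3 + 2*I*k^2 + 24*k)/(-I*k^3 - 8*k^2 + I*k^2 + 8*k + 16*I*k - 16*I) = k*(I*k - 6)/(k^2 - k*(1 + 4*I) + 4*I)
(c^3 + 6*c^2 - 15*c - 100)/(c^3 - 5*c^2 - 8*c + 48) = (c^2 + 10*c + 25)/(c^2 - c - 12)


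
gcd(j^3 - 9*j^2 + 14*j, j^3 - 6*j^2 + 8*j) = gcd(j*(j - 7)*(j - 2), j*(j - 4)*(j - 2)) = j^2 - 2*j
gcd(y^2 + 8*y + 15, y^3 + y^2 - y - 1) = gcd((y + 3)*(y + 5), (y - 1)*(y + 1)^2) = 1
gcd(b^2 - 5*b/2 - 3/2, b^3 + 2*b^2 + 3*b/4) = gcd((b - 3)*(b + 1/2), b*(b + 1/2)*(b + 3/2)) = b + 1/2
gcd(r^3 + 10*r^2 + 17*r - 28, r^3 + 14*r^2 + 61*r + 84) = r^2 + 11*r + 28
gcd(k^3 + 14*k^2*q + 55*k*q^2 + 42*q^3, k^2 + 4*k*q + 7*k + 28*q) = 1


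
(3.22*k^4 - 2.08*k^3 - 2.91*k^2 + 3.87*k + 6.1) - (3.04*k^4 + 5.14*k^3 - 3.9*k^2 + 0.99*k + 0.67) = 0.18*k^4 - 7.22*k^3 + 0.99*k^2 + 2.88*k + 5.43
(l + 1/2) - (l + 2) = -3/2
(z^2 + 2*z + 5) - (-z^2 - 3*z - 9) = 2*z^2 + 5*z + 14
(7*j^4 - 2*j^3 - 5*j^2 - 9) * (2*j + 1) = 14*j^5 + 3*j^4 - 12*j^3 - 5*j^2 - 18*j - 9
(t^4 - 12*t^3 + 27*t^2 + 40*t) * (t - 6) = t^5 - 18*t^4 + 99*t^3 - 122*t^2 - 240*t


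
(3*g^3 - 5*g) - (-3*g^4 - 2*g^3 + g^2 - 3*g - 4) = 3*g^4 + 5*g^3 - g^2 - 2*g + 4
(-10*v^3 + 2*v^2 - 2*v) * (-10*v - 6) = 100*v^4 + 40*v^3 + 8*v^2 + 12*v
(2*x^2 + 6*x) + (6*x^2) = 8*x^2 + 6*x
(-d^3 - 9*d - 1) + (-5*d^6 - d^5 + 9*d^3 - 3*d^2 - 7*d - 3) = -5*d^6 - d^5 + 8*d^3 - 3*d^2 - 16*d - 4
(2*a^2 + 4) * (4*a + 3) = 8*a^3 + 6*a^2 + 16*a + 12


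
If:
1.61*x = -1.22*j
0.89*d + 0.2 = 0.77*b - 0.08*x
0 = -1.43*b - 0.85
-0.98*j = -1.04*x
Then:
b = -0.59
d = -0.74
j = 0.00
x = 0.00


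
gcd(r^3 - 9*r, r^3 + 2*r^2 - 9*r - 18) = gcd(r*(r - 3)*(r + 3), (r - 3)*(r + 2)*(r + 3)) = r^2 - 9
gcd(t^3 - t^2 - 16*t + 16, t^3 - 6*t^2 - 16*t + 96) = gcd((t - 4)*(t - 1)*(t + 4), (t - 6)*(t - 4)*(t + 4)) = t^2 - 16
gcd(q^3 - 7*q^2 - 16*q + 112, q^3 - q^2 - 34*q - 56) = q^2 - 3*q - 28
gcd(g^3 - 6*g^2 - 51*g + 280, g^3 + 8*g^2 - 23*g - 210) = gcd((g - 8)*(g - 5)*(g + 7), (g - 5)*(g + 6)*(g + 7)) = g^2 + 2*g - 35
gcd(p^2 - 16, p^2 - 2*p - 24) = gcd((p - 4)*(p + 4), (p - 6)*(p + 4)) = p + 4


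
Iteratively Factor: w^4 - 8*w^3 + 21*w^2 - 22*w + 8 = (w - 1)*(w^3 - 7*w^2 + 14*w - 8) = (w - 2)*(w - 1)*(w^2 - 5*w + 4) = (w - 2)*(w - 1)^2*(w - 4)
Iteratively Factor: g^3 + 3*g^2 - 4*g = (g - 1)*(g^2 + 4*g) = (g - 1)*(g + 4)*(g)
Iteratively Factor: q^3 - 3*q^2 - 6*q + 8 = (q - 1)*(q^2 - 2*q - 8) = (q - 1)*(q + 2)*(q - 4)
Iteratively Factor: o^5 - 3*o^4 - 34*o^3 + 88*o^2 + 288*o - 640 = (o + 4)*(o^4 - 7*o^3 - 6*o^2 + 112*o - 160) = (o - 2)*(o + 4)*(o^3 - 5*o^2 - 16*o + 80) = (o - 2)*(o + 4)^2*(o^2 - 9*o + 20) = (o - 5)*(o - 2)*(o + 4)^2*(o - 4)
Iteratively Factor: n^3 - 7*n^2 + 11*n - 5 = (n - 5)*(n^2 - 2*n + 1) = (n - 5)*(n - 1)*(n - 1)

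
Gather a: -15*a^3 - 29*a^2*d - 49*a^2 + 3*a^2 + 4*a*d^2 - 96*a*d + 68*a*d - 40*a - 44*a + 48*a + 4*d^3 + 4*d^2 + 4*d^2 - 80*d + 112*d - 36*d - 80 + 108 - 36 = -15*a^3 + a^2*(-29*d - 46) + a*(4*d^2 - 28*d - 36) + 4*d^3 + 8*d^2 - 4*d - 8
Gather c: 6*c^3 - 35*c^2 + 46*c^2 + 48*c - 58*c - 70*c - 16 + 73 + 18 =6*c^3 + 11*c^2 - 80*c + 75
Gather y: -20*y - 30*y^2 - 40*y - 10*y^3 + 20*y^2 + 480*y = -10*y^3 - 10*y^2 + 420*y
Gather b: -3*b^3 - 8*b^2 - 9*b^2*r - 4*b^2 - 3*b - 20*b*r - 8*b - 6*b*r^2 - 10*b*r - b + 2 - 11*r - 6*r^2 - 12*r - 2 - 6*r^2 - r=-3*b^3 + b^2*(-9*r - 12) + b*(-6*r^2 - 30*r - 12) - 12*r^2 - 24*r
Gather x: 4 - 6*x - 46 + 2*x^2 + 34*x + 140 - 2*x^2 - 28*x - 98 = 0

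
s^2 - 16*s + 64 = (s - 8)^2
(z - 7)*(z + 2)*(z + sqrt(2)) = z^3 - 5*z^2 + sqrt(2)*z^2 - 14*z - 5*sqrt(2)*z - 14*sqrt(2)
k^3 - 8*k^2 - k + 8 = (k - 8)*(k - 1)*(k + 1)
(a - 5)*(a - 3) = a^2 - 8*a + 15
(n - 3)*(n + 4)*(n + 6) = n^3 + 7*n^2 - 6*n - 72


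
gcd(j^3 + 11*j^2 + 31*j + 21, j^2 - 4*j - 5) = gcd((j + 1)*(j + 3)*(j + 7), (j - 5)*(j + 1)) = j + 1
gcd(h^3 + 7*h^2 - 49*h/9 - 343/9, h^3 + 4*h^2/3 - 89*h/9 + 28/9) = h - 7/3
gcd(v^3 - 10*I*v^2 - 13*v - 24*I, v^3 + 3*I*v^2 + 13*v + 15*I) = v^2 - 2*I*v + 3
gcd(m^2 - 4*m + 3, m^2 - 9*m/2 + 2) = 1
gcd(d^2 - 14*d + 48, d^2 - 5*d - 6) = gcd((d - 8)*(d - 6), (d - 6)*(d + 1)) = d - 6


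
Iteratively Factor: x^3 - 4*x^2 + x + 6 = (x - 3)*(x^2 - x - 2) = (x - 3)*(x - 2)*(x + 1)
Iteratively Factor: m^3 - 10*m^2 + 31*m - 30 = (m - 2)*(m^2 - 8*m + 15) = (m - 5)*(m - 2)*(m - 3)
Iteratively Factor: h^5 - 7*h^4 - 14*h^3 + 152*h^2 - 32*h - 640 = (h + 2)*(h^4 - 9*h^3 + 4*h^2 + 144*h - 320) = (h - 4)*(h + 2)*(h^3 - 5*h^2 - 16*h + 80) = (h - 5)*(h - 4)*(h + 2)*(h^2 - 16) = (h - 5)*(h - 4)^2*(h + 2)*(h + 4)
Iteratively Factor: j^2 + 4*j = (j)*(j + 4)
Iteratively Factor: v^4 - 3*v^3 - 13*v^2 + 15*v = (v)*(v^3 - 3*v^2 - 13*v + 15) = v*(v - 5)*(v^2 + 2*v - 3) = v*(v - 5)*(v - 1)*(v + 3)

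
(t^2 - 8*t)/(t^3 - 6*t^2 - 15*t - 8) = t/(t^2 + 2*t + 1)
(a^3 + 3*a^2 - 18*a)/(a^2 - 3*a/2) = 2*(a^2 + 3*a - 18)/(2*a - 3)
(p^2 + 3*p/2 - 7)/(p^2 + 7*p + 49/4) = 2*(p - 2)/(2*p + 7)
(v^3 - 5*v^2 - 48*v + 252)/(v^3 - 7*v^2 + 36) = (v^2 + v - 42)/(v^2 - v - 6)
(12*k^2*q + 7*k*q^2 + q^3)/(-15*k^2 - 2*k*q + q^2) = q*(4*k + q)/(-5*k + q)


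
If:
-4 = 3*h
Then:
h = -4/3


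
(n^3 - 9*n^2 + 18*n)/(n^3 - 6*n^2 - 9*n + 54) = n/(n + 3)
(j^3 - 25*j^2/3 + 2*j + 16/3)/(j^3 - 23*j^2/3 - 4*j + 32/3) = (3*j + 2)/(3*j + 4)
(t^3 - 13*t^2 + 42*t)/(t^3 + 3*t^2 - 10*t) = (t^2 - 13*t + 42)/(t^2 + 3*t - 10)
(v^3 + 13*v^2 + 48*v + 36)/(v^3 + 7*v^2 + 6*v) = (v + 6)/v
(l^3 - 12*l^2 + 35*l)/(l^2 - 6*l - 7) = l*(l - 5)/(l + 1)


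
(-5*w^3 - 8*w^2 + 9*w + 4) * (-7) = 35*w^3 + 56*w^2 - 63*w - 28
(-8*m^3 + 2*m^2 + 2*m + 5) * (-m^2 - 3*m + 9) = 8*m^5 + 22*m^4 - 80*m^3 + 7*m^2 + 3*m + 45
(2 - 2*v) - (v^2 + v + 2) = -v^2 - 3*v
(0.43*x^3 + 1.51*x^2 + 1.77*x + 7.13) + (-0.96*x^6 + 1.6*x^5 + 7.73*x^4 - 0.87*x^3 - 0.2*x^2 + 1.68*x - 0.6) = -0.96*x^6 + 1.6*x^5 + 7.73*x^4 - 0.44*x^3 + 1.31*x^2 + 3.45*x + 6.53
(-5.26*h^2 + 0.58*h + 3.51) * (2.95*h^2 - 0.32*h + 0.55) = -15.517*h^4 + 3.3942*h^3 + 7.2759*h^2 - 0.8042*h + 1.9305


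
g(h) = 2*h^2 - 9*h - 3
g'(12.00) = 39.00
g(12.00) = 177.00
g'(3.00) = 3.00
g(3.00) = -12.00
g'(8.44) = 24.76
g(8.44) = 63.51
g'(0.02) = -8.92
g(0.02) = -3.18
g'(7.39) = 20.56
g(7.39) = 39.71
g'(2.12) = -0.52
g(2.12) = -13.09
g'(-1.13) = -13.52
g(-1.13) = 9.72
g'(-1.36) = -14.44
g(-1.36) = 12.94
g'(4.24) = 7.96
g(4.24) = -5.20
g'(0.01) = -8.96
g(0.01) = -3.09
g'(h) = 4*h - 9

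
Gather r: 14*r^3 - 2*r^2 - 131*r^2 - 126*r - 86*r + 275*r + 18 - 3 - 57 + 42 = 14*r^3 - 133*r^2 + 63*r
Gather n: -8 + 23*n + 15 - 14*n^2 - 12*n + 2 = -14*n^2 + 11*n + 9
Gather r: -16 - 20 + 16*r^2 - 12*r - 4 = 16*r^2 - 12*r - 40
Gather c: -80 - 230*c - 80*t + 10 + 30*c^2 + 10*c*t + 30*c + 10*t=30*c^2 + c*(10*t - 200) - 70*t - 70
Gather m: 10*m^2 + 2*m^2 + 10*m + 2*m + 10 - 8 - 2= 12*m^2 + 12*m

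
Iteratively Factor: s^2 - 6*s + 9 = (s - 3)*(s - 3)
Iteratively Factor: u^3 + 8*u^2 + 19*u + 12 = (u + 1)*(u^2 + 7*u + 12) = (u + 1)*(u + 4)*(u + 3)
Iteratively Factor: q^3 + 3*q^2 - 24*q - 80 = (q - 5)*(q^2 + 8*q + 16) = (q - 5)*(q + 4)*(q + 4)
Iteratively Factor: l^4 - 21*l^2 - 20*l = (l + 1)*(l^3 - l^2 - 20*l) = (l - 5)*(l + 1)*(l^2 + 4*l) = (l - 5)*(l + 1)*(l + 4)*(l)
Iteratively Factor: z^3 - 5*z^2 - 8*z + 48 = (z - 4)*(z^2 - z - 12) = (z - 4)^2*(z + 3)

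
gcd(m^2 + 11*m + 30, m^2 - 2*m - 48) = m + 6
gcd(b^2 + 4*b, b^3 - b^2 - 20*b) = b^2 + 4*b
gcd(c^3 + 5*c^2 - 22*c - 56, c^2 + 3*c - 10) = 1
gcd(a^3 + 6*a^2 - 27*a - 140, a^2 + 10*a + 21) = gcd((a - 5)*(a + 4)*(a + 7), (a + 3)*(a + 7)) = a + 7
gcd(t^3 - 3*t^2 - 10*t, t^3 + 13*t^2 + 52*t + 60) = t + 2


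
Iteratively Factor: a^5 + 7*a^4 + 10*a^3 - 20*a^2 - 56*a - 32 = (a + 2)*(a^4 + 5*a^3 - 20*a - 16) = (a + 2)*(a + 4)*(a^3 + a^2 - 4*a - 4) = (a + 2)^2*(a + 4)*(a^2 - a - 2) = (a - 2)*(a + 2)^2*(a + 4)*(a + 1)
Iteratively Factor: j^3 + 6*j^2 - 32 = (j + 4)*(j^2 + 2*j - 8) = (j - 2)*(j + 4)*(j + 4)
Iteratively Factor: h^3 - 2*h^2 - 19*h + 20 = (h + 4)*(h^2 - 6*h + 5) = (h - 1)*(h + 4)*(h - 5)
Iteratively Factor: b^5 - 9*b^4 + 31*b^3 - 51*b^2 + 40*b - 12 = (b - 2)*(b^4 - 7*b^3 + 17*b^2 - 17*b + 6) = (b - 2)^2*(b^3 - 5*b^2 + 7*b - 3) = (b - 3)*(b - 2)^2*(b^2 - 2*b + 1) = (b - 3)*(b - 2)^2*(b - 1)*(b - 1)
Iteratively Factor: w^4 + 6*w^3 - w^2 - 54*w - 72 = (w + 3)*(w^3 + 3*w^2 - 10*w - 24) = (w - 3)*(w + 3)*(w^2 + 6*w + 8) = (w - 3)*(w + 3)*(w + 4)*(w + 2)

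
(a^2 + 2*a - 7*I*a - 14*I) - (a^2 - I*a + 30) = 2*a - 6*I*a - 30 - 14*I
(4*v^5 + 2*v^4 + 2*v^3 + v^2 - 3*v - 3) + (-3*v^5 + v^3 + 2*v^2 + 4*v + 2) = v^5 + 2*v^4 + 3*v^3 + 3*v^2 + v - 1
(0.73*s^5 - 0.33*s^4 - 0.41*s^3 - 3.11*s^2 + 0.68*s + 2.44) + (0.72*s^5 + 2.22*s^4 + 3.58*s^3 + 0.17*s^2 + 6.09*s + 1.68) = 1.45*s^5 + 1.89*s^4 + 3.17*s^3 - 2.94*s^2 + 6.77*s + 4.12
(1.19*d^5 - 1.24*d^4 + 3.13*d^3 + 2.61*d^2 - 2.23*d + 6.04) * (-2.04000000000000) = -2.4276*d^5 + 2.5296*d^4 - 6.3852*d^3 - 5.3244*d^2 + 4.5492*d - 12.3216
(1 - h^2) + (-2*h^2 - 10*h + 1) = -3*h^2 - 10*h + 2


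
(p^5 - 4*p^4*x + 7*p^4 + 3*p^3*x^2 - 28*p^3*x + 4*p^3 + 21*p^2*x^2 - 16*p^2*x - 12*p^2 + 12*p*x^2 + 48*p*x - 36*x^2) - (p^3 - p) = p^5 - 4*p^4*x + 7*p^4 + 3*p^3*x^2 - 28*p^3*x + 3*p^3 + 21*p^2*x^2 - 16*p^2*x - 12*p^2 + 12*p*x^2 + 48*p*x + p - 36*x^2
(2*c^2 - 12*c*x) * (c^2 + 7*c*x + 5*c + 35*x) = 2*c^4 + 2*c^3*x + 10*c^3 - 84*c^2*x^2 + 10*c^2*x - 420*c*x^2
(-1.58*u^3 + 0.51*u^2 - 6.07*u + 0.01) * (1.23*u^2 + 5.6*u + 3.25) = -1.9434*u^5 - 8.2207*u^4 - 9.7451*u^3 - 32.3222*u^2 - 19.6715*u + 0.0325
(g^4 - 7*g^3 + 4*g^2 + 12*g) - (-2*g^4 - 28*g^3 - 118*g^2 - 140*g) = 3*g^4 + 21*g^3 + 122*g^2 + 152*g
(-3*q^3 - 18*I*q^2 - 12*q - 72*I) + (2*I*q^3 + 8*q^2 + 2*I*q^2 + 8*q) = -3*q^3 + 2*I*q^3 + 8*q^2 - 16*I*q^2 - 4*q - 72*I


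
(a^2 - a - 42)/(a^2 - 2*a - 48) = (a - 7)/(a - 8)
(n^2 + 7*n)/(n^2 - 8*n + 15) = n*(n + 7)/(n^2 - 8*n + 15)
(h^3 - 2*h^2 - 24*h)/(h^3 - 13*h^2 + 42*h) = (h + 4)/(h - 7)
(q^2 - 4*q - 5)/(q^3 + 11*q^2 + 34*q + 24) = (q - 5)/(q^2 + 10*q + 24)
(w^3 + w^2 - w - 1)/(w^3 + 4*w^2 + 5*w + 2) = (w - 1)/(w + 2)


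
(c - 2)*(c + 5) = c^2 + 3*c - 10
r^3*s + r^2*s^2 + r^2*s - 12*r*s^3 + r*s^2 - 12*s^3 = (r - 3*s)*(r + 4*s)*(r*s + s)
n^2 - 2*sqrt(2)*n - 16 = (n - 4*sqrt(2))*(n + 2*sqrt(2))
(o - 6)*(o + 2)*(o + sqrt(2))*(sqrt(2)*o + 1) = sqrt(2)*o^4 - 4*sqrt(2)*o^3 + 3*o^3 - 11*sqrt(2)*o^2 - 12*o^2 - 36*o - 4*sqrt(2)*o - 12*sqrt(2)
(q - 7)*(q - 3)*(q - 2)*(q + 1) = q^4 - 11*q^3 + 29*q^2 - q - 42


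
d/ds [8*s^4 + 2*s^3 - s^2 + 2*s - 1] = 32*s^3 + 6*s^2 - 2*s + 2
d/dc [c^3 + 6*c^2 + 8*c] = 3*c^2 + 12*c + 8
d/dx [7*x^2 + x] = 14*x + 1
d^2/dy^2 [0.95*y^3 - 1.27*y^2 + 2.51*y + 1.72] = 5.7*y - 2.54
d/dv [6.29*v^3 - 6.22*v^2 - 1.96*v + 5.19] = 18.87*v^2 - 12.44*v - 1.96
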